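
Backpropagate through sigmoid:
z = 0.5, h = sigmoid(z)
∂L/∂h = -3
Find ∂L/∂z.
∂L/∂z = -0.705

σ(0.5) = 0.6225
σ'(0.5) = σ(0.5)(1 - σ(0.5)) = 0.6225 × 0.3775 = 0.235
∂L/∂z = ∂L/∂h · σ'(z) = -3 × 0.235 = -0.705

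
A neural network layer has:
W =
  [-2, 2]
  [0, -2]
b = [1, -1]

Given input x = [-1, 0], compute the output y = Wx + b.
y = [3, -1]

Wx = [-2×-1 + 2×0, 0×-1 + -2×0]
   = [2, 0]
y = Wx + b = [2 + 1, 0 + -1] = [3, -1]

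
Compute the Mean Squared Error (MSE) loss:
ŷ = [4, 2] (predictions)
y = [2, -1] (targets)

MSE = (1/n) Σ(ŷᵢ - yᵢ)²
MSE = 6.5

MSE = (1/2)((4-2)² + (2--1)²) = (1/2)(4 + 9) = 6.5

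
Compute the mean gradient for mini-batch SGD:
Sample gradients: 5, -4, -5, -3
Average gradient = -1.75

Average = (1/4)(5 + -4 + -5 + -3) = -7/4 = -1.75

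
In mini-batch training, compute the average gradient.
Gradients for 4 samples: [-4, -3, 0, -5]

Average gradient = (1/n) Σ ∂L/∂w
Average gradient = -3

Average = (1/4)(-4 + -3 + 0 + -5) = -12/4 = -3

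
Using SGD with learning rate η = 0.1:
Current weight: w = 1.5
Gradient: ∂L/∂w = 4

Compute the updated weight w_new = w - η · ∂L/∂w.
w_new = 1.1

w_new = w - η·∂L/∂w = 1.5 - 0.1×(4) = 1.5 - (0.4) = 1.1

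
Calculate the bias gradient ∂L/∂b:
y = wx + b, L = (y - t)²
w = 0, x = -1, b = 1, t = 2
∂L/∂b = -2

y = wx + b = (0)(-1) + 1 = 1
∂L/∂y = 2(y - t) = 2(1 - 2) = -2
∂y/∂b = 1
∂L/∂b = ∂L/∂y · ∂y/∂b = -2 × 1 = -2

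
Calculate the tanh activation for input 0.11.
0.1096

tanh(0.11) = (e^(0.11) - e^(-0.11))/(e^(0.11) + e^(-0.11)) = 0.1096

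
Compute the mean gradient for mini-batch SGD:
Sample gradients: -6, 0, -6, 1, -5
Average gradient = -3.2

Average = (1/5)(-6 + 0 + -6 + 1 + -5) = -16/5 = -3.2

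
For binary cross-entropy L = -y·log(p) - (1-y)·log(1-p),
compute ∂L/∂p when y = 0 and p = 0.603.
∂L/∂p = 2.519

∂L/∂p = -y/p + (1-y)/(1-p) = 0 + 1/0.397 = 2.519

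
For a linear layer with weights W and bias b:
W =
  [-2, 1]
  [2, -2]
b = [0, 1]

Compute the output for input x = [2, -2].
y = [-6, 9]

Wx = [-2×2 + 1×-2, 2×2 + -2×-2]
   = [-6, 8]
y = Wx + b = [-6 + 0, 8 + 1] = [-6, 9]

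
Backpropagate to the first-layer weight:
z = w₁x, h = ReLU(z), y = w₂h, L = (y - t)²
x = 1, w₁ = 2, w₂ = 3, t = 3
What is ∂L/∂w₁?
∂L/∂w₁ = 18

Forward pass:
z = w₁x = 2×1 = 2
h = ReLU(2) = 2
y = w₂h = 3×2 = 6

Backward pass:
∂L/∂y = 2(y - t) = 2(6 - 3) = 6
∂y/∂h = w₂ = 3
∂h/∂z = 1 (ReLU derivative)
∂z/∂w₁ = x = 1

∂L/∂w₁ = 6 × 3 × 1 × 1 = 18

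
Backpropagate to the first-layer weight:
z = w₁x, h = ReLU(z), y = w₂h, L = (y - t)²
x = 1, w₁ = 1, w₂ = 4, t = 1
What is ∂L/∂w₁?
∂L/∂w₁ = 24

Forward pass:
z = w₁x = 1×1 = 1
h = ReLU(1) = 1
y = w₂h = 4×1 = 4

Backward pass:
∂L/∂y = 2(y - t) = 2(4 - 1) = 6
∂y/∂h = w₂ = 4
∂h/∂z = 1 (ReLU derivative)
∂z/∂w₁ = x = 1

∂L/∂w₁ = 6 × 4 × 1 × 1 = 24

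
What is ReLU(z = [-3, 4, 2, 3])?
h = [0, 4, 2, 3]

ReLU applied element-wise: max(0,-3)=0, max(0,4)=4, max(0,2)=2, max(0,3)=3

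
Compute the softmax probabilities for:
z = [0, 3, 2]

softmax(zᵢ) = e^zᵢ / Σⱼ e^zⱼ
p = [0.0351, 0.7054, 0.2595]

exp(z) = [1, 20.09, 7.389]
Sum = 28.47
p = [0.0351, 0.7054, 0.2595]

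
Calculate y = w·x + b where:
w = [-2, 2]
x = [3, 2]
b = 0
y = -2

y = (-2)(3) + (2)(2) + 0 = -2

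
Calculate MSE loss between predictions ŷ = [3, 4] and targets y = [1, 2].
MSE = 4

MSE = (1/2)((3-1)² + (4-2)²) = (1/2)(4 + 4) = 4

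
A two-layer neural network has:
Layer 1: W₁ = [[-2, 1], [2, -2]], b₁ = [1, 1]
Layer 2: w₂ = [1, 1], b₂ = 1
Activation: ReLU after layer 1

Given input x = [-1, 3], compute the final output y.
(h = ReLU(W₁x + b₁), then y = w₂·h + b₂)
y = 7

Layer 1 pre-activation: z₁ = [6, -7]
After ReLU: h = [6, 0]
Layer 2 output: y = 1×6 + 1×0 + 1 = 7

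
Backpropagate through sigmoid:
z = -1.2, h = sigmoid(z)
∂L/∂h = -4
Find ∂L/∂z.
∂L/∂z = -0.7116

σ(-1.2) = 0.2315
σ'(-1.2) = σ(-1.2)(1 - σ(-1.2)) = 0.2315 × 0.7685 = 0.1779
∂L/∂z = ∂L/∂h · σ'(z) = -4 × 0.1779 = -0.7116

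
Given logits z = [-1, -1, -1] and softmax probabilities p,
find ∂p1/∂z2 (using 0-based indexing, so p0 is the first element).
∂p1/∂z2 = -0.1111

p = softmax(z) = [0.3333, 0.3333, 0.3333]
p1 = 0.3333, p2 = 0.3333

∂p1/∂z2 = -p1 × p2 = -0.3333 × 0.3333 = -0.1111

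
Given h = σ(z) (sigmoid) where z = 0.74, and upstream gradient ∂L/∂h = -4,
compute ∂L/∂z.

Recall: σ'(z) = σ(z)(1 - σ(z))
∂L/∂z = -0.8747

σ(0.74) = 0.677
σ'(0.74) = σ(0.74)(1 - σ(0.74)) = 0.677 × 0.323 = 0.2187
∂L/∂z = ∂L/∂h · σ'(z) = -4 × 0.2187 = -0.8747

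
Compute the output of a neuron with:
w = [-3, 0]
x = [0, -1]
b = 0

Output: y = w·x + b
y = 0

y = (-3)(0) + (0)(-1) + 0 = 0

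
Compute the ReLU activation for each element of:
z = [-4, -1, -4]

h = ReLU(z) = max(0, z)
h = [0, 0, 0]

ReLU applied element-wise: max(0,-4)=0, max(0,-1)=0, max(0,-4)=0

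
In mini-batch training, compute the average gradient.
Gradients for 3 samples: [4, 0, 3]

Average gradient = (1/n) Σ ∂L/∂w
Average gradient = 2.333

Average = (1/3)(4 + 0 + 3) = 7/3 = 2.333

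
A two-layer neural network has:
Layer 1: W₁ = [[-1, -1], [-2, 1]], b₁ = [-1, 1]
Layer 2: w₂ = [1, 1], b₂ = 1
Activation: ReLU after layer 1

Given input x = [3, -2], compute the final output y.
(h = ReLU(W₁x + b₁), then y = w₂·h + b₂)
y = 1

Layer 1 pre-activation: z₁ = [-2, -7]
After ReLU: h = [0, 0]
Layer 2 output: y = 1×0 + 1×0 + 1 = 1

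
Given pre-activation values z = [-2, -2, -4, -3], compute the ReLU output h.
h = [0, 0, 0, 0]

ReLU applied element-wise: max(0,-2)=0, max(0,-2)=0, max(0,-4)=0, max(0,-3)=0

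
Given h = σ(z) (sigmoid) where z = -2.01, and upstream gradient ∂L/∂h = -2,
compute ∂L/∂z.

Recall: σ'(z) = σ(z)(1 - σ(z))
∂L/∂z = -0.2084

σ(-2.01) = 0.1182
σ'(-2.01) = σ(-2.01)(1 - σ(-2.01)) = 0.1182 × 0.8818 = 0.1042
∂L/∂z = ∂L/∂h · σ'(z) = -2 × 0.1042 = -0.2084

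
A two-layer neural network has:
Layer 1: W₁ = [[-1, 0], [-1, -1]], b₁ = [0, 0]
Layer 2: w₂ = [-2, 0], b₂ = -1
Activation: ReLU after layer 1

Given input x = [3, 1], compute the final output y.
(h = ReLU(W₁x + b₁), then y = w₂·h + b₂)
y = -1

Layer 1 pre-activation: z₁ = [-3, -4]
After ReLU: h = [0, 0]
Layer 2 output: y = -2×0 + 0×0 + -1 = -1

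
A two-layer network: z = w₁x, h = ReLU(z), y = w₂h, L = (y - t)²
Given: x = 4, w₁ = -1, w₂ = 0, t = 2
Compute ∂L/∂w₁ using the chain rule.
∂L/∂w₁ = 0

Forward pass:
z = w₁x = -1×4 = -4
h = ReLU(-4) = 0
y = w₂h = 0×0 = 0

Backward pass:
∂L/∂y = 2(y - t) = 2(0 - 2) = -4
∂y/∂h = w₂ = 0
∂h/∂z = 0 (ReLU derivative)
∂z/∂w₁ = x = 4

∂L/∂w₁ = -4 × 0 × 0 × 4 = 0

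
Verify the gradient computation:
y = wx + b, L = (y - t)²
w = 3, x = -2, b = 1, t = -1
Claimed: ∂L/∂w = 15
Incorrect

y = (3)(-2) + 1 = -5
∂L/∂y = 2(y - t) = 2(-5 - -1) = -8
∂y/∂w = x = -2
∂L/∂w = -8 × -2 = 16

Claimed value: 15
Incorrect: The correct gradient is 16.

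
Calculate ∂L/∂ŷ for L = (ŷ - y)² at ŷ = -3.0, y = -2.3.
∂L/∂ŷ = -1.4

∂L/∂ŷ = 2(ŷ - y) = 2(-3.0 - -2.3) = 2(-0.7) = -1.4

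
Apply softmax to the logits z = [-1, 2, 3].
p = [0.0132, 0.2654, 0.7214]

exp(z) = [0.3679, 7.389, 20.09]
Sum = 27.84
p = [0.0132, 0.2654, 0.7214]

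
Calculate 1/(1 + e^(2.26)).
0.09449

sigmoid(-2.26) = 1/(1 + e^(2.26)) = 1/(1 + 9.583) = 0.09449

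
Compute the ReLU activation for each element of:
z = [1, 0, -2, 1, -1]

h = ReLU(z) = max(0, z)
h = [1, 0, 0, 1, 0]

ReLU applied element-wise: max(0,1)=1, max(0,0)=0, max(0,-2)=0, max(0,1)=1, max(0,-1)=0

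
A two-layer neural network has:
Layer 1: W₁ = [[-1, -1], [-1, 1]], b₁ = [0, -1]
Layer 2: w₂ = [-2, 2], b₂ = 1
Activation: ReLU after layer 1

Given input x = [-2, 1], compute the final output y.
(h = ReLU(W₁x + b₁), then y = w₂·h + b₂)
y = 3

Layer 1 pre-activation: z₁ = [1, 2]
After ReLU: h = [1, 2]
Layer 2 output: y = -2×1 + 2×2 + 1 = 3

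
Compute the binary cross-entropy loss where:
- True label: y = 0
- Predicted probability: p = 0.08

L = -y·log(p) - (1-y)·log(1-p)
L = 0.08338

L = -0·log(0.08) - 1·log(0.92) = -log(0.92) = 0.08338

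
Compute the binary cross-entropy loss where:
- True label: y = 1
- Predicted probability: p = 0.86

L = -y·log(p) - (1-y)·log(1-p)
L = 0.1508

L = -1·log(0.86) - 0·log(0.14) = -log(0.86) = 0.1508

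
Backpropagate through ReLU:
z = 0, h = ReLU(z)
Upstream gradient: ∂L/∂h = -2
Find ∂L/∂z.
∂L/∂z = 0

h = ReLU(0) = 0
At z = 0: ∂h/∂z = 0 (by convention)
∂L/∂z = ∂L/∂h · ∂h/∂z = -2 × 0 = 0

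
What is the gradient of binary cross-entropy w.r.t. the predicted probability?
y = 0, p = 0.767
∂L/∂p = 4.292

∂L/∂p = -y/p + (1-y)/(1-p) = 0 + 1/0.233 = 4.292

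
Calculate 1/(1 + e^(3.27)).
0.03661

sigmoid(-3.27) = 1/(1 + e^(3.27)) = 1/(1 + 26.31) = 0.03661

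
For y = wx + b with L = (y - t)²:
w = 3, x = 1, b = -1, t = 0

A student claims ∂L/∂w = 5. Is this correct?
Incorrect

y = (3)(1) + -1 = 2
∂L/∂y = 2(y - t) = 2(2 - 0) = 4
∂y/∂w = x = 1
∂L/∂w = 4 × 1 = 4

Claimed value: 5
Incorrect: The correct gradient is 4.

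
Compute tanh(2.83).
0.9931

tanh(2.83) = (e^(2.83) - e^(-2.83))/(e^(2.83) + e^(-2.83)) = 0.9931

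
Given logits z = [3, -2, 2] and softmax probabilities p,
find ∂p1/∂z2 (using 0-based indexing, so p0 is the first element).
∂p1/∂z2 = -0.001312

p = softmax(z) = [0.7275, 0.004902, 0.2676]
p1 = 0.004902, p2 = 0.2676

∂p1/∂z2 = -p1 × p2 = -0.004902 × 0.2676 = -0.001312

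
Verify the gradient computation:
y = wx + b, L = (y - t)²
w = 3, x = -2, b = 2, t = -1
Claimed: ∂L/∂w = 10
Incorrect

y = (3)(-2) + 2 = -4
∂L/∂y = 2(y - t) = 2(-4 - -1) = -6
∂y/∂w = x = -2
∂L/∂w = -6 × -2 = 12

Claimed value: 10
Incorrect: The correct gradient is 12.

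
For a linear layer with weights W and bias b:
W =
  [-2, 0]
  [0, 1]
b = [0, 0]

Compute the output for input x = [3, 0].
y = [-6, 0]

Wx = [-2×3 + 0×0, 0×3 + 1×0]
   = [-6, 0]
y = Wx + b = [-6 + 0, 0 + 0] = [-6, 0]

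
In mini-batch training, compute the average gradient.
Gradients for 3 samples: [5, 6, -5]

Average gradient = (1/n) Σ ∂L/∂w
Average gradient = 2

Average = (1/3)(5 + 6 + -5) = 6/3 = 2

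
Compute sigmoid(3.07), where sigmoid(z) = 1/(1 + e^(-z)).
0.9556

sigmoid(3.07) = 1/(1 + e^(-3.07)) = 1/(1 + 0.04642) = 0.9556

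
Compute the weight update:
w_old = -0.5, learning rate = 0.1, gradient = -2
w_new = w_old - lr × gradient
w_new = -0.3

w_new = w - η·∂L/∂w = -0.5 - 0.1×(-2) = -0.5 - (-0.2) = -0.3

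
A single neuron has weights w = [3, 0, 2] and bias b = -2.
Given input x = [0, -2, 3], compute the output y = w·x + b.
y = 4

y = (3)(0) + (0)(-2) + (2)(3) + -2 = 4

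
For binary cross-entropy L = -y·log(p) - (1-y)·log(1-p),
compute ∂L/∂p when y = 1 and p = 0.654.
∂L/∂p = -1.529

∂L/∂p = -y/p + (1-y)/(1-p) = -1/0.654 + 0 = -1.529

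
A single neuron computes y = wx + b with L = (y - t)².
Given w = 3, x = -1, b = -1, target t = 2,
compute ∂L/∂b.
∂L/∂b = -12

y = wx + b = (3)(-1) + -1 = -4
∂L/∂y = 2(y - t) = 2(-4 - 2) = -12
∂y/∂b = 1
∂L/∂b = ∂L/∂y · ∂y/∂b = -12 × 1 = -12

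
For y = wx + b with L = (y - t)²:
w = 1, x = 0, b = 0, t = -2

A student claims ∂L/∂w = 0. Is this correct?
Correct

y = (1)(0) + 0 = 0
∂L/∂y = 2(y - t) = 2(0 - -2) = 4
∂y/∂w = x = 0
∂L/∂w = 4 × 0 = 0

Claimed value: 0
Correct: The correct gradient is 0.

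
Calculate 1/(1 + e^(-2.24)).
0.9038

sigmoid(2.24) = 1/(1 + e^(-2.24)) = 1/(1 + 0.1065) = 0.9038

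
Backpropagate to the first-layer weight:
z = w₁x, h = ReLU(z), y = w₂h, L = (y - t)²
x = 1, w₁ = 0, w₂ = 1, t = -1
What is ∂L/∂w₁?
∂L/∂w₁ = 0

Forward pass:
z = w₁x = 0×1 = 0
h = ReLU(0) = 0
y = w₂h = 1×0 = 0

Backward pass:
∂L/∂y = 2(y - t) = 2(0 - -1) = 2
∂y/∂h = w₂ = 1
∂h/∂z = 0 (ReLU derivative)
∂z/∂w₁ = x = 1

∂L/∂w₁ = 2 × 1 × 0 × 1 = 0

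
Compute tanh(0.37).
0.354

tanh(0.37) = (e^(0.37) - e^(-0.37))/(e^(0.37) + e^(-0.37)) = 0.354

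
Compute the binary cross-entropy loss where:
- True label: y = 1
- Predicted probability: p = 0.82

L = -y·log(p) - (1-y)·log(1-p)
L = 0.1985

L = -1·log(0.82) - 0·log(0.18) = -log(0.82) = 0.1985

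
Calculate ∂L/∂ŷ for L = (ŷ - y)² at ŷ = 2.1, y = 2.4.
∂L/∂ŷ = -0.6

∂L/∂ŷ = 2(ŷ - y) = 2(2.1 - 2.4) = 2(-0.3) = -0.6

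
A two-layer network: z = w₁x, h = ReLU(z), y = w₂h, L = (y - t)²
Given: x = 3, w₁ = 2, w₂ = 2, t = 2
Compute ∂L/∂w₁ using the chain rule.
∂L/∂w₁ = 120

Forward pass:
z = w₁x = 2×3 = 6
h = ReLU(6) = 6
y = w₂h = 2×6 = 12

Backward pass:
∂L/∂y = 2(y - t) = 2(12 - 2) = 20
∂y/∂h = w₂ = 2
∂h/∂z = 1 (ReLU derivative)
∂z/∂w₁ = x = 3

∂L/∂w₁ = 20 × 2 × 1 × 3 = 120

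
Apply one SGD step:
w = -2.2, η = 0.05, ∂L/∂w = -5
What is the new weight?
w_new = -1.95

w_new = w - η·∂L/∂w = -2.2 - 0.05×(-5) = -2.2 - (-0.25) = -1.95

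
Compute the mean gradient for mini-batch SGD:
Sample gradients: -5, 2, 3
Average gradient = 0

Average = (1/3)(-5 + 2 + 3) = 0/3 = 0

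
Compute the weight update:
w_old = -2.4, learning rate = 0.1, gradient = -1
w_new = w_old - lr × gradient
w_new = -2.3

w_new = w - η·∂L/∂w = -2.4 - 0.1×(-1) = -2.4 - (-0.1) = -2.3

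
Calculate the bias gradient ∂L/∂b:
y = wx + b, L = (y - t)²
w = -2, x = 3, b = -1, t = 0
∂L/∂b = -14

y = wx + b = (-2)(3) + -1 = -7
∂L/∂y = 2(y - t) = 2(-7 - 0) = -14
∂y/∂b = 1
∂L/∂b = ∂L/∂y · ∂y/∂b = -14 × 1 = -14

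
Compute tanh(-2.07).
-0.9687

tanh(-2.07) = (e^(-2.07) - e^(2.07))/(e^(-2.07) + e^(2.07)) = -0.9687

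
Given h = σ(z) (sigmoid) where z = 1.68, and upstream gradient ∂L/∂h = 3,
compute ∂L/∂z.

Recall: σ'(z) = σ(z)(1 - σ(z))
∂L/∂z = 0.3972

σ(1.68) = 0.8429
σ'(1.68) = σ(1.68)(1 - σ(1.68)) = 0.8429 × 0.1571 = 0.1324
∂L/∂z = ∂L/∂h · σ'(z) = 3 × 0.1324 = 0.3972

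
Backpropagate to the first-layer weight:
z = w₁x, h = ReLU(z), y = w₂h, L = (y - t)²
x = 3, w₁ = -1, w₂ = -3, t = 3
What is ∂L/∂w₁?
∂L/∂w₁ = 0

Forward pass:
z = w₁x = -1×3 = -3
h = ReLU(-3) = 0
y = w₂h = -3×0 = 0

Backward pass:
∂L/∂y = 2(y - t) = 2(0 - 3) = -6
∂y/∂h = w₂ = -3
∂h/∂z = 0 (ReLU derivative)
∂z/∂w₁ = x = 3

∂L/∂w₁ = -6 × -3 × 0 × 3 = 0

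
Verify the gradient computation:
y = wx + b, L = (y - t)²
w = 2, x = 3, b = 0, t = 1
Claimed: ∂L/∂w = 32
Incorrect

y = (2)(3) + 0 = 6
∂L/∂y = 2(y - t) = 2(6 - 1) = 10
∂y/∂w = x = 3
∂L/∂w = 10 × 3 = 30

Claimed value: 32
Incorrect: The correct gradient is 30.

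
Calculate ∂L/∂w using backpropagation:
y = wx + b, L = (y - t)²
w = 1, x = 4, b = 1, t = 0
∂L/∂w = 40

y = wx + b = (1)(4) + 1 = 5
∂L/∂y = 2(y - t) = 2(5 - 0) = 10
∂y/∂w = x = 4
∂L/∂w = ∂L/∂y · ∂y/∂w = 10 × 4 = 40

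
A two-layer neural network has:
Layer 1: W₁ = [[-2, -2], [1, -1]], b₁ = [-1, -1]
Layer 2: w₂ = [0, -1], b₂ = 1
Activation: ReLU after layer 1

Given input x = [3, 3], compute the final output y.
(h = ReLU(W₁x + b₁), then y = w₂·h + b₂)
y = 1

Layer 1 pre-activation: z₁ = [-13, -1]
After ReLU: h = [0, 0]
Layer 2 output: y = 0×0 + -1×0 + 1 = 1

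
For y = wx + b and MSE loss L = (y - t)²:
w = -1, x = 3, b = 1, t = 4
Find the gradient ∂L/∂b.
∂L/∂b = -12

y = wx + b = (-1)(3) + 1 = -2
∂L/∂y = 2(y - t) = 2(-2 - 4) = -12
∂y/∂b = 1
∂L/∂b = ∂L/∂y · ∂y/∂b = -12 × 1 = -12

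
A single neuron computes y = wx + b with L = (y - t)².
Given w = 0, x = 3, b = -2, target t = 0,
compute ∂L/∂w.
∂L/∂w = -12

y = wx + b = (0)(3) + -2 = -2
∂L/∂y = 2(y - t) = 2(-2 - 0) = -4
∂y/∂w = x = 3
∂L/∂w = ∂L/∂y · ∂y/∂w = -4 × 3 = -12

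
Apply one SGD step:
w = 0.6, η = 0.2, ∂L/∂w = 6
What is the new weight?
w_new = -0.6

w_new = w - η·∂L/∂w = 0.6 - 0.2×(6) = 0.6 - (1.2) = -0.6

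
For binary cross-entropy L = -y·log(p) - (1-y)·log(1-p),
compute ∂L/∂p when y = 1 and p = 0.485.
∂L/∂p = -2.062

∂L/∂p = -y/p + (1-y)/(1-p) = -1/0.485 + 0 = -2.062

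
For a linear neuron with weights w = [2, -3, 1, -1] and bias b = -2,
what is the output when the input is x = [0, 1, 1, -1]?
y = -3

y = (2)(0) + (-3)(1) + (1)(1) + (-1)(-1) + -2 = -3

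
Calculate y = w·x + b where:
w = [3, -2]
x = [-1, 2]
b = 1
y = -6

y = (3)(-1) + (-2)(2) + 1 = -6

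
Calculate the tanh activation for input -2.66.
-0.9903

tanh(-2.66) = (e^(-2.66) - e^(2.66))/(e^(-2.66) + e^(2.66)) = -0.9903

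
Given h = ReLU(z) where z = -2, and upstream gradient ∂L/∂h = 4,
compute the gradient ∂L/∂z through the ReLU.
∂L/∂z = 0

h = ReLU(-2) = 0
Since z < 0: ∂h/∂z = 0
∂L/∂z = ∂L/∂h · ∂h/∂z = 4 × 0 = 0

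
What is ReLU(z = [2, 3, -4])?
h = [2, 3, 0]

ReLU applied element-wise: max(0,2)=2, max(0,3)=3, max(0,-4)=0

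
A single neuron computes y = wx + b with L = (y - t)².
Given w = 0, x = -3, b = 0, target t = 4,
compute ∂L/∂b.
∂L/∂b = -8

y = wx + b = (0)(-3) + 0 = 0
∂L/∂y = 2(y - t) = 2(0 - 4) = -8
∂y/∂b = 1
∂L/∂b = ∂L/∂y · ∂y/∂b = -8 × 1 = -8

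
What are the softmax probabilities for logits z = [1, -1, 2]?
p = [0.2595, 0.0351, 0.7054]

exp(z) = [2.718, 0.3679, 7.389]
Sum = 10.48
p = [0.2595, 0.0351, 0.7054]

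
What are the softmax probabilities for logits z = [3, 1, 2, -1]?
p = [0.6572, 0.0889, 0.2418, 0.012]

exp(z) = [20.09, 2.718, 7.389, 0.3679]
Sum = 30.56
p = [0.6572, 0.0889, 0.2418, 0.012]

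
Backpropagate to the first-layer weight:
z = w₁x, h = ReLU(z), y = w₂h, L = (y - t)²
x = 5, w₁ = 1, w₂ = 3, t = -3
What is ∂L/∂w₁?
∂L/∂w₁ = 540

Forward pass:
z = w₁x = 1×5 = 5
h = ReLU(5) = 5
y = w₂h = 3×5 = 15

Backward pass:
∂L/∂y = 2(y - t) = 2(15 - -3) = 36
∂y/∂h = w₂ = 3
∂h/∂z = 1 (ReLU derivative)
∂z/∂w₁ = x = 5

∂L/∂w₁ = 36 × 3 × 1 × 5 = 540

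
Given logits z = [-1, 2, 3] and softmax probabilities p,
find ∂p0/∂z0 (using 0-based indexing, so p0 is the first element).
∂p0/∂z0 = 0.01304

p = softmax(z) = [0.01321, 0.2654, 0.7214]
p0 = 0.01321

∂p0/∂z0 = p0(1 - p0) = 0.01321 × (1 - 0.01321) = 0.01304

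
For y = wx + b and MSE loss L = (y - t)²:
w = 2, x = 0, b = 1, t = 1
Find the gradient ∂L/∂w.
∂L/∂w = 0

y = wx + b = (2)(0) + 1 = 1
∂L/∂y = 2(y - t) = 2(1 - 1) = 0
∂y/∂w = x = 0
∂L/∂w = ∂L/∂y · ∂y/∂w = 0 × 0 = 0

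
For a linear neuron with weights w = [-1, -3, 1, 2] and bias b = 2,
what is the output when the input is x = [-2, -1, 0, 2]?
y = 11

y = (-1)(-2) + (-3)(-1) + (1)(0) + (2)(2) + 2 = 11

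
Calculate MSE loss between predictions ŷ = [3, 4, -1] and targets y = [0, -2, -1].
MSE = 15

MSE = (1/3)((3-0)² + (4--2)² + (-1--1)²) = (1/3)(9 + 36 + 0) = 15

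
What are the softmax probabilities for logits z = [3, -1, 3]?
p = [0.4955, 0.0091, 0.4955]

exp(z) = [20.09, 0.3679, 20.09]
Sum = 40.54
p = [0.4955, 0.0091, 0.4955]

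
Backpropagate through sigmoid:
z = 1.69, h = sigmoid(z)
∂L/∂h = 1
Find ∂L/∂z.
∂L/∂z = 0.1315

σ(1.69) = 0.8442
σ'(1.69) = σ(1.69)(1 - σ(1.69)) = 0.8442 × 0.1558 = 0.1315
∂L/∂z = ∂L/∂h · σ'(z) = 1 × 0.1315 = 0.1315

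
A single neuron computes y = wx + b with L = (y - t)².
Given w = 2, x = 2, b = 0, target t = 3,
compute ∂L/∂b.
∂L/∂b = 2

y = wx + b = (2)(2) + 0 = 4
∂L/∂y = 2(y - t) = 2(4 - 3) = 2
∂y/∂b = 1
∂L/∂b = ∂L/∂y · ∂y/∂b = 2 × 1 = 2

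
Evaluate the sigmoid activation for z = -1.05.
0.2592

sigmoid(-1.05) = 1/(1 + e^(1.05)) = 1/(1 + 2.858) = 0.2592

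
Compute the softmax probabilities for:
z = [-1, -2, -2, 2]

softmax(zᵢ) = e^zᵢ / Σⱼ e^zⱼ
p = [0.0458, 0.0169, 0.0169, 0.9205]

exp(z) = [0.3679, 0.1353, 0.1353, 7.389]
Sum = 8.028
p = [0.0458, 0.0169, 0.0169, 0.9205]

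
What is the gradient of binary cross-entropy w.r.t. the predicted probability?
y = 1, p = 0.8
∂L/∂p = -1.25

∂L/∂p = -y/p + (1-y)/(1-p) = -1/0.8 + 0 = -1.25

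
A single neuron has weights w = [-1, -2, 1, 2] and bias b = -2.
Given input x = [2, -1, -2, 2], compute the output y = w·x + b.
y = 0

y = (-1)(2) + (-2)(-1) + (1)(-2) + (2)(2) + -2 = 0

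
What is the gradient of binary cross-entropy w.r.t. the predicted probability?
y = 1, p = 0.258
∂L/∂p = -3.876

∂L/∂p = -y/p + (1-y)/(1-p) = -1/0.258 + 0 = -3.876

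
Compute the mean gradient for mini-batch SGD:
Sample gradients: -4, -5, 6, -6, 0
Average gradient = -1.8

Average = (1/5)(-4 + -5 + 6 + -6 + 0) = -9/5 = -1.8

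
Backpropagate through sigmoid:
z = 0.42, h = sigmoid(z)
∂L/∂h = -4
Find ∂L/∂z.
∂L/∂z = -0.9572

σ(0.42) = 0.6035
σ'(0.42) = σ(0.42)(1 - σ(0.42)) = 0.6035 × 0.3965 = 0.2393
∂L/∂z = ∂L/∂h · σ'(z) = -4 × 0.2393 = -0.9572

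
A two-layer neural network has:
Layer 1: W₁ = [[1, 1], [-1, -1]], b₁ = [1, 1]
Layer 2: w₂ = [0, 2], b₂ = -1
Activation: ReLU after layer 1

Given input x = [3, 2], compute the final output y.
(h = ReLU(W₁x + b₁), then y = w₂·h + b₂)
y = -1

Layer 1 pre-activation: z₁ = [6, -4]
After ReLU: h = [6, 0]
Layer 2 output: y = 0×6 + 2×0 + -1 = -1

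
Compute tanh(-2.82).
-0.9929

tanh(-2.82) = (e^(-2.82) - e^(2.82))/(e^(-2.82) + e^(2.82)) = -0.9929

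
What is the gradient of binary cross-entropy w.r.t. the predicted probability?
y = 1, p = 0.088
∂L/∂p = -11.36

∂L/∂p = -y/p + (1-y)/(1-p) = -1/0.088 + 0 = -11.36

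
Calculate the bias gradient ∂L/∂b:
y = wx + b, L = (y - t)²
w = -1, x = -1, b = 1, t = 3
∂L/∂b = -2

y = wx + b = (-1)(-1) + 1 = 2
∂L/∂y = 2(y - t) = 2(2 - 3) = -2
∂y/∂b = 1
∂L/∂b = ∂L/∂y · ∂y/∂b = -2 × 1 = -2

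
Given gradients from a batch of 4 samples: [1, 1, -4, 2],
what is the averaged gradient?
Average gradient = 0

Average = (1/4)(1 + 1 + -4 + 2) = 0/4 = 0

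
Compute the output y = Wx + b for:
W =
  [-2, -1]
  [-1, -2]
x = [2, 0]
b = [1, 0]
y = [-3, -2]

Wx = [-2×2 + -1×0, -1×2 + -2×0]
   = [-4, -2]
y = Wx + b = [-4 + 1, -2 + 0] = [-3, -2]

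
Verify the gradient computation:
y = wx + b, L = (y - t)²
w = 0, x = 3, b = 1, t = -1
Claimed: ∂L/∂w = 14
Incorrect

y = (0)(3) + 1 = 1
∂L/∂y = 2(y - t) = 2(1 - -1) = 4
∂y/∂w = x = 3
∂L/∂w = 4 × 3 = 12

Claimed value: 14
Incorrect: The correct gradient is 12.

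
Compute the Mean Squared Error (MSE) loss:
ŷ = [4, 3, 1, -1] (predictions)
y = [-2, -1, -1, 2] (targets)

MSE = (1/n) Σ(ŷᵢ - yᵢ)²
MSE = 16.25

MSE = (1/4)((4--2)² + (3--1)² + (1--1)² + (-1-2)²) = (1/4)(36 + 16 + 4 + 9) = 16.25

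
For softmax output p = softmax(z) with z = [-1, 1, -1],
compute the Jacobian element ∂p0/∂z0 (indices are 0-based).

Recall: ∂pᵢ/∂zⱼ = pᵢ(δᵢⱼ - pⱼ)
∂p0/∂z0 = 0.09516

p = softmax(z) = [0.1065, 0.787, 0.1065]
p0 = 0.1065

∂p0/∂z0 = p0(1 - p0) = 0.1065 × (1 - 0.1065) = 0.09516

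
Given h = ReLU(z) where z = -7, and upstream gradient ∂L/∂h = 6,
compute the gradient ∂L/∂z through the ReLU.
∂L/∂z = 0

h = ReLU(-7) = 0
Since z < 0: ∂h/∂z = 0
∂L/∂z = ∂L/∂h · ∂h/∂z = 6 × 0 = 0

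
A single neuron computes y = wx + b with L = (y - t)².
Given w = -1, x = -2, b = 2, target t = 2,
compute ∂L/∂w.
∂L/∂w = -8

y = wx + b = (-1)(-2) + 2 = 4
∂L/∂y = 2(y - t) = 2(4 - 2) = 4
∂y/∂w = x = -2
∂L/∂w = ∂L/∂y · ∂y/∂w = 4 × -2 = -8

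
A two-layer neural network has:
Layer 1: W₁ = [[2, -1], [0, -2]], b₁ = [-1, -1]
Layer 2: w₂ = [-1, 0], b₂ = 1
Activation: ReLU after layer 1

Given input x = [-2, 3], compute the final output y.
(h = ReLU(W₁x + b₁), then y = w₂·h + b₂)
y = 1

Layer 1 pre-activation: z₁ = [-8, -7]
After ReLU: h = [0, 0]
Layer 2 output: y = -1×0 + 0×0 + 1 = 1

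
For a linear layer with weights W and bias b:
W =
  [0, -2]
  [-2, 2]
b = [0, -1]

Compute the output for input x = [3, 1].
y = [-2, -5]

Wx = [0×3 + -2×1, -2×3 + 2×1]
   = [-2, -4]
y = Wx + b = [-2 + 0, -4 + -1] = [-2, -5]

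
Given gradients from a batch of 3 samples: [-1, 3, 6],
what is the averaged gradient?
Average gradient = 2.667

Average = (1/3)(-1 + 3 + 6) = 8/3 = 2.667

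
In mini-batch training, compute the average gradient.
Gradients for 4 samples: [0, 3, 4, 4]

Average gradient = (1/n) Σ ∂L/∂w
Average gradient = 2.75

Average = (1/4)(0 + 3 + 4 + 4) = 11/4 = 2.75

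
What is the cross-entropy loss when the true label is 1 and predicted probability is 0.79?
L = 0.2357

L = -1·log(0.79) - 0·log(0.21) = -log(0.79) = 0.2357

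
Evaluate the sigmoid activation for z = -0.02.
0.495

sigmoid(-0.02) = 1/(1 + e^(0.02)) = 1/(1 + 1.02) = 0.495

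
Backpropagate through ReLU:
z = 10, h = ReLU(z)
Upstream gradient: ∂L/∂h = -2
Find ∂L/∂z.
∂L/∂z = -2

h = ReLU(10) = 10
Since z > 0: ∂h/∂z = 1
∂L/∂z = ∂L/∂h · ∂h/∂z = -2 × 1 = -2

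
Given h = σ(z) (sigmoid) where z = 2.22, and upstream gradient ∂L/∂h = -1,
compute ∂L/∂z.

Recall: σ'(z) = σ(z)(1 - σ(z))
∂L/∂z = -0.08837

σ(2.22) = 0.902
σ'(2.22) = σ(2.22)(1 - σ(2.22)) = 0.902 × 0.09797 = 0.08837
∂L/∂z = ∂L/∂h · σ'(z) = -1 × 0.08837 = -0.08837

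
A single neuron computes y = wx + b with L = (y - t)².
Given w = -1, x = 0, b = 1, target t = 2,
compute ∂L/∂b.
∂L/∂b = -2

y = wx + b = (-1)(0) + 1 = 1
∂L/∂y = 2(y - t) = 2(1 - 2) = -2
∂y/∂b = 1
∂L/∂b = ∂L/∂y · ∂y/∂b = -2 × 1 = -2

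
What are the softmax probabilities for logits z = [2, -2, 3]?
p = [0.2676, 0.0049, 0.7275]

exp(z) = [7.389, 0.1353, 20.09]
Sum = 27.61
p = [0.2676, 0.0049, 0.7275]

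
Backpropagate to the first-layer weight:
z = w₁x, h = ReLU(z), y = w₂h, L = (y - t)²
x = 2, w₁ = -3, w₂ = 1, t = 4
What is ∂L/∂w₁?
∂L/∂w₁ = 0

Forward pass:
z = w₁x = -3×2 = -6
h = ReLU(-6) = 0
y = w₂h = 1×0 = 0

Backward pass:
∂L/∂y = 2(y - t) = 2(0 - 4) = -8
∂y/∂h = w₂ = 1
∂h/∂z = 0 (ReLU derivative)
∂z/∂w₁ = x = 2

∂L/∂w₁ = -8 × 1 × 0 × 2 = 0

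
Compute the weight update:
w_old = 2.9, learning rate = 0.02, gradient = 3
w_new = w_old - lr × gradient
w_new = 2.84

w_new = w - η·∂L/∂w = 2.9 - 0.02×(3) = 2.9 - (0.06) = 2.84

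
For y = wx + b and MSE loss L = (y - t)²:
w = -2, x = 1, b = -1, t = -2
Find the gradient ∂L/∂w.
∂L/∂w = -2

y = wx + b = (-2)(1) + -1 = -3
∂L/∂y = 2(y - t) = 2(-3 - -2) = -2
∂y/∂w = x = 1
∂L/∂w = ∂L/∂y · ∂y/∂w = -2 × 1 = -2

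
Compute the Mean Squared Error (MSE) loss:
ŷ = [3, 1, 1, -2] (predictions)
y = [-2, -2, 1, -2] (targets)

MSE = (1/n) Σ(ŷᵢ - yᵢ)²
MSE = 8.5

MSE = (1/4)((3--2)² + (1--2)² + (1-1)² + (-2--2)²) = (1/4)(25 + 9 + 0 + 0) = 8.5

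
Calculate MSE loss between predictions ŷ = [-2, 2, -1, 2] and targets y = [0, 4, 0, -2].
MSE = 6.25

MSE = (1/4)((-2-0)² + (2-4)² + (-1-0)² + (2--2)²) = (1/4)(4 + 4 + 1 + 16) = 6.25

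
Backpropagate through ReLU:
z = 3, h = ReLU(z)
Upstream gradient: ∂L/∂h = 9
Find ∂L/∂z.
∂L/∂z = 9

h = ReLU(3) = 3
Since z > 0: ∂h/∂z = 1
∂L/∂z = ∂L/∂h · ∂h/∂z = 9 × 1 = 9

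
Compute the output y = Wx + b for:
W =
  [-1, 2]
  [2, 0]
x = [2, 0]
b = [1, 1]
y = [-1, 5]

Wx = [-1×2 + 2×0, 2×2 + 0×0]
   = [-2, 4]
y = Wx + b = [-2 + 1, 4 + 1] = [-1, 5]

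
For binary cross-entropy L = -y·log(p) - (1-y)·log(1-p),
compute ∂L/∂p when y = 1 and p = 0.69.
∂L/∂p = -1.449

∂L/∂p = -y/p + (1-y)/(1-p) = -1/0.69 + 0 = -1.449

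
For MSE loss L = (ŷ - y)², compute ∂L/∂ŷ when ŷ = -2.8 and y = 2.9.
∂L/∂ŷ = -11.4

∂L/∂ŷ = 2(ŷ - y) = 2(-2.8 - 2.9) = 2(-5.7) = -11.4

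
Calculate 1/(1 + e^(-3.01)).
0.953

sigmoid(3.01) = 1/(1 + e^(-3.01)) = 1/(1 + 0.04929) = 0.953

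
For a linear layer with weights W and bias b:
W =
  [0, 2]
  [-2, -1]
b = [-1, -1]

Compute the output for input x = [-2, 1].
y = [1, 2]

Wx = [0×-2 + 2×1, -2×-2 + -1×1]
   = [2, 3]
y = Wx + b = [2 + -1, 3 + -1] = [1, 2]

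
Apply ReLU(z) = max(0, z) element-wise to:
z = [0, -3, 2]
h = [0, 0, 2]

ReLU applied element-wise: max(0,0)=0, max(0,-3)=0, max(0,2)=2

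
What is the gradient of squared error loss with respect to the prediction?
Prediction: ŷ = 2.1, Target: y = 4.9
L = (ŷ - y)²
∂L/∂ŷ = -5.6

∂L/∂ŷ = 2(ŷ - y) = 2(2.1 - 4.9) = 2(-2.8) = -5.6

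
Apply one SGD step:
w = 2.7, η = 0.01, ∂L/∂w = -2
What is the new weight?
w_new = 2.72

w_new = w - η·∂L/∂w = 2.7 - 0.01×(-2) = 2.7 - (-0.02) = 2.72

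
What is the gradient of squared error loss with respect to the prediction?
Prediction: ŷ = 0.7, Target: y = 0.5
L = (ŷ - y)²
∂L/∂ŷ = 0.4

∂L/∂ŷ = 2(ŷ - y) = 2(0.7 - 0.5) = 2(0.2) = 0.4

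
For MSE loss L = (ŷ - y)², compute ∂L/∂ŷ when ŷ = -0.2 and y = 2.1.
∂L/∂ŷ = -4.6

∂L/∂ŷ = 2(ŷ - y) = 2(-0.2 - 2.1) = 2(-2.3) = -4.6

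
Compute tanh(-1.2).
-0.8337

tanh(-1.2) = (e^(-1.2) - e^(1.2))/(e^(-1.2) + e^(1.2)) = -0.8337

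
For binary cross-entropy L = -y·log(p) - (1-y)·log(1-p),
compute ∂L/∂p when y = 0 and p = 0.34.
∂L/∂p = 1.515

∂L/∂p = -y/p + (1-y)/(1-p) = 0 + 1/0.66 = 1.515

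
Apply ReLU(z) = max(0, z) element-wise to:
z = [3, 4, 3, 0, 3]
h = [3, 4, 3, 0, 3]

ReLU applied element-wise: max(0,3)=3, max(0,4)=4, max(0,3)=3, max(0,0)=0, max(0,3)=3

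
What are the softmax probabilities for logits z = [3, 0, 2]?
p = [0.7054, 0.0351, 0.2595]

exp(z) = [20.09, 1, 7.389]
Sum = 28.47
p = [0.7054, 0.0351, 0.2595]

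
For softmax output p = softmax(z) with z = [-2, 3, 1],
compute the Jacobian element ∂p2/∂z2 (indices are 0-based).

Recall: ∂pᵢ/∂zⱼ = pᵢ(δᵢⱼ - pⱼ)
∂p2/∂z2 = 0.1045

p = softmax(z) = [0.0059, 0.8756, 0.1185]
p2 = 0.1185

∂p2/∂z2 = p2(1 - p2) = 0.1185 × (1 - 0.1185) = 0.1045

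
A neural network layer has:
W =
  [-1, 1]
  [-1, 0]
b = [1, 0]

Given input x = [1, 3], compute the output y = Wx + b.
y = [3, -1]

Wx = [-1×1 + 1×3, -1×1 + 0×3]
   = [2, -1]
y = Wx + b = [2 + 1, -1 + 0] = [3, -1]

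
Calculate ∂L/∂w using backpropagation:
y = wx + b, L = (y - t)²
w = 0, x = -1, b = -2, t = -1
∂L/∂w = 2

y = wx + b = (0)(-1) + -2 = -2
∂L/∂y = 2(y - t) = 2(-2 - -1) = -2
∂y/∂w = x = -1
∂L/∂w = ∂L/∂y · ∂y/∂w = -2 × -1 = 2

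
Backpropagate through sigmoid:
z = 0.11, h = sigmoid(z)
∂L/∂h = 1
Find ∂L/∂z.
∂L/∂z = 0.2492

σ(0.11) = 0.5275
σ'(0.11) = σ(0.11)(1 - σ(0.11)) = 0.5275 × 0.4725 = 0.2492
∂L/∂z = ∂L/∂h · σ'(z) = 1 × 0.2492 = 0.2492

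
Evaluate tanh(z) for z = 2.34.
0.9816

tanh(2.34) = (e^(2.34) - e^(-2.34))/(e^(2.34) + e^(-2.34)) = 0.9816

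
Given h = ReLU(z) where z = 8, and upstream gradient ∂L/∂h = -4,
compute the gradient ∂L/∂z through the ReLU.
∂L/∂z = -4

h = ReLU(8) = 8
Since z > 0: ∂h/∂z = 1
∂L/∂z = ∂L/∂h · ∂h/∂z = -4 × 1 = -4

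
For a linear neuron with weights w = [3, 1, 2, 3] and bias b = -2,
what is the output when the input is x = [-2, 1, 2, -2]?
y = -9

y = (3)(-2) + (1)(1) + (2)(2) + (3)(-2) + -2 = -9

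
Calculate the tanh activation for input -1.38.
-0.881

tanh(-1.38) = (e^(-1.38) - e^(1.38))/(e^(-1.38) + e^(1.38)) = -0.881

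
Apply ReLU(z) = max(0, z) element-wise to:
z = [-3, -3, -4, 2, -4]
h = [0, 0, 0, 2, 0]

ReLU applied element-wise: max(0,-3)=0, max(0,-3)=0, max(0,-4)=0, max(0,2)=2, max(0,-4)=0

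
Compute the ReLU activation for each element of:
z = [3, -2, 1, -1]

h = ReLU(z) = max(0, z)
h = [3, 0, 1, 0]

ReLU applied element-wise: max(0,3)=3, max(0,-2)=0, max(0,1)=1, max(0,-1)=0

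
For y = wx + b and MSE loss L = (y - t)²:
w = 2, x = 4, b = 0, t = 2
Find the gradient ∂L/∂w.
∂L/∂w = 48

y = wx + b = (2)(4) + 0 = 8
∂L/∂y = 2(y - t) = 2(8 - 2) = 12
∂y/∂w = x = 4
∂L/∂w = ∂L/∂y · ∂y/∂w = 12 × 4 = 48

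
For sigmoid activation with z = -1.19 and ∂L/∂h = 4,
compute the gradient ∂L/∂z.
∂L/∂z = 0.7154

σ(-1.19) = 0.2333
σ'(-1.19) = σ(-1.19)(1 - σ(-1.19)) = 0.2333 × 0.7667 = 0.1788
∂L/∂z = ∂L/∂h · σ'(z) = 4 × 0.1788 = 0.7154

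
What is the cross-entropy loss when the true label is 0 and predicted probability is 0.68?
L = 1.139

L = -0·log(0.68) - 1·log(0.32) = -log(0.32) = 1.139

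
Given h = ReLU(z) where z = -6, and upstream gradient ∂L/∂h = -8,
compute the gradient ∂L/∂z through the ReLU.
∂L/∂z = 0

h = ReLU(-6) = 0
Since z < 0: ∂h/∂z = 0
∂L/∂z = ∂L/∂h · ∂h/∂z = -8 × 0 = 0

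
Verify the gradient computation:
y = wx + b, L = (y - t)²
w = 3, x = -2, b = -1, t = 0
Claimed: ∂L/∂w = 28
Correct

y = (3)(-2) + -1 = -7
∂L/∂y = 2(y - t) = 2(-7 - 0) = -14
∂y/∂w = x = -2
∂L/∂w = -14 × -2 = 28

Claimed value: 28
Correct: The correct gradient is 28.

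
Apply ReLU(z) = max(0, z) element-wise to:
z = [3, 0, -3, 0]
h = [3, 0, 0, 0]

ReLU applied element-wise: max(0,3)=3, max(0,0)=0, max(0,-3)=0, max(0,0)=0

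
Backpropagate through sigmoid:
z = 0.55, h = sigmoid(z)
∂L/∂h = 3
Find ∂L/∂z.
∂L/∂z = 0.696

σ(0.55) = 0.6341
σ'(0.55) = σ(0.55)(1 - σ(0.55)) = 0.6341 × 0.3659 = 0.232
∂L/∂z = ∂L/∂h · σ'(z) = 3 × 0.232 = 0.696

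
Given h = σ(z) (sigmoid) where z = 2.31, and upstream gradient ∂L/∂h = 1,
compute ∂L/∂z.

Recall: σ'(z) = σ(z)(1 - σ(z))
∂L/∂z = 0.08214

σ(2.31) = 0.9097
σ'(2.31) = σ(2.31)(1 - σ(2.31)) = 0.9097 × 0.0903 = 0.08214
∂L/∂z = ∂L/∂h · σ'(z) = 1 × 0.08214 = 0.08214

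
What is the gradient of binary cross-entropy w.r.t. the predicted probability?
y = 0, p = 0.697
∂L/∂p = 3.3

∂L/∂p = -y/p + (1-y)/(1-p) = 0 + 1/0.303 = 3.3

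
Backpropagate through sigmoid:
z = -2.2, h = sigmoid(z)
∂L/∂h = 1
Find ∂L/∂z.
∂L/∂z = 0.0898

σ(-2.2) = 0.09975
σ'(-2.2) = σ(-2.2)(1 - σ(-2.2)) = 0.09975 × 0.9002 = 0.0898
∂L/∂z = ∂L/∂h · σ'(z) = 1 × 0.0898 = 0.0898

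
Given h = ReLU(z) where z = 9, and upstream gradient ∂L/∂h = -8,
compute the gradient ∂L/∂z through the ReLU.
∂L/∂z = -8

h = ReLU(9) = 9
Since z > 0: ∂h/∂z = 1
∂L/∂z = ∂L/∂h · ∂h/∂z = -8 × 1 = -8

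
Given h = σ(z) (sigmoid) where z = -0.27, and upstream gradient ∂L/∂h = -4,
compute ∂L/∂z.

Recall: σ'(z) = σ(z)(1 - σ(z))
∂L/∂z = -0.982

σ(-0.27) = 0.4329
σ'(-0.27) = σ(-0.27)(1 - σ(-0.27)) = 0.4329 × 0.5671 = 0.2455
∂L/∂z = ∂L/∂h · σ'(z) = -4 × 0.2455 = -0.982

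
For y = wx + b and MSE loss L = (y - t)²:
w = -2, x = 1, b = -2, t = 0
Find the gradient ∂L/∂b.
∂L/∂b = -8

y = wx + b = (-2)(1) + -2 = -4
∂L/∂y = 2(y - t) = 2(-4 - 0) = -8
∂y/∂b = 1
∂L/∂b = ∂L/∂y · ∂y/∂b = -8 × 1 = -8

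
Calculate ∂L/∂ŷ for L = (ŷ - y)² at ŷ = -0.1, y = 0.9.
∂L/∂ŷ = -2.0

∂L/∂ŷ = 2(ŷ - y) = 2(-0.1 - 0.9) = 2(-1.0) = -2.0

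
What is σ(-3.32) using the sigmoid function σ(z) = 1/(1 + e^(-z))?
0.03489

sigmoid(-3.32) = 1/(1 + e^(3.32)) = 1/(1 + 27.66) = 0.03489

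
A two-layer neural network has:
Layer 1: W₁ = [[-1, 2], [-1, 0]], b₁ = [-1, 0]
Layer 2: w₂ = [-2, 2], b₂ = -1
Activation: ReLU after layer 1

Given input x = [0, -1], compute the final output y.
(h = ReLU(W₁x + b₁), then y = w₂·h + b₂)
y = -1

Layer 1 pre-activation: z₁ = [-3, 0]
After ReLU: h = [0, 0]
Layer 2 output: y = -2×0 + 2×0 + -1 = -1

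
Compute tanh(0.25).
0.2449

tanh(0.25) = (e^(0.25) - e^(-0.25))/(e^(0.25) + e^(-0.25)) = 0.2449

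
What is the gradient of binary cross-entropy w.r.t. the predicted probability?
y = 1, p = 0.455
∂L/∂p = -2.198

∂L/∂p = -y/p + (1-y)/(1-p) = -1/0.455 + 0 = -2.198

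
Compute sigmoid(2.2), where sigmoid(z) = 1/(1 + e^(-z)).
0.9002

sigmoid(2.2) = 1/(1 + e^(-2.2)) = 1/(1 + 0.1108) = 0.9002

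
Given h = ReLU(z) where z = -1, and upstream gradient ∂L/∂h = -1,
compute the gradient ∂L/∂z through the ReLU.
∂L/∂z = 0

h = ReLU(-1) = 0
Since z < 0: ∂h/∂z = 0
∂L/∂z = ∂L/∂h · ∂h/∂z = -1 × 0 = 0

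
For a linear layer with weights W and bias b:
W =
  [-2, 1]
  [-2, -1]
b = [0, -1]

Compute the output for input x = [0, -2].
y = [-2, 1]

Wx = [-2×0 + 1×-2, -2×0 + -1×-2]
   = [-2, 2]
y = Wx + b = [-2 + 0, 2 + -1] = [-2, 1]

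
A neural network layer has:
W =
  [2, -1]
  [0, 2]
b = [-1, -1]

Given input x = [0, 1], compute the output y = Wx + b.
y = [-2, 1]

Wx = [2×0 + -1×1, 0×0 + 2×1]
   = [-1, 2]
y = Wx + b = [-1 + -1, 2 + -1] = [-2, 1]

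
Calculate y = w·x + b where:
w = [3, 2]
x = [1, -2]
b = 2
y = 1

y = (3)(1) + (2)(-2) + 2 = 1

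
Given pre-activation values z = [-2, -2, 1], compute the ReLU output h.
h = [0, 0, 1]

ReLU applied element-wise: max(0,-2)=0, max(0,-2)=0, max(0,1)=1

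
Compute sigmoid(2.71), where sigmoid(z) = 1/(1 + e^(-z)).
0.9376

sigmoid(2.71) = 1/(1 + e^(-2.71)) = 1/(1 + 0.06654) = 0.9376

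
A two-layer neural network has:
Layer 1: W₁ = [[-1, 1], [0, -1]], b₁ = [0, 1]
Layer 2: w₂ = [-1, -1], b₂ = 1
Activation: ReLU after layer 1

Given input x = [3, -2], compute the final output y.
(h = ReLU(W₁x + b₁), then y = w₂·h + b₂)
y = -2

Layer 1 pre-activation: z₁ = [-5, 3]
After ReLU: h = [0, 3]
Layer 2 output: y = -1×0 + -1×3 + 1 = -2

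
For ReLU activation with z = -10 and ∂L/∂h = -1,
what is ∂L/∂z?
∂L/∂z = 0

h = ReLU(-10) = 0
Since z < 0: ∂h/∂z = 0
∂L/∂z = ∂L/∂h · ∂h/∂z = -1 × 0 = 0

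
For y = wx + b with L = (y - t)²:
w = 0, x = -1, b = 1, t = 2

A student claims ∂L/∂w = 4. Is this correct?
Incorrect

y = (0)(-1) + 1 = 1
∂L/∂y = 2(y - t) = 2(1 - 2) = -2
∂y/∂w = x = -1
∂L/∂w = -2 × -1 = 2

Claimed value: 4
Incorrect: The correct gradient is 2.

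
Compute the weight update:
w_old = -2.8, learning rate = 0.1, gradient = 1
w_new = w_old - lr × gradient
w_new = -2.9

w_new = w - η·∂L/∂w = -2.8 - 0.1×(1) = -2.8 - (0.1) = -2.9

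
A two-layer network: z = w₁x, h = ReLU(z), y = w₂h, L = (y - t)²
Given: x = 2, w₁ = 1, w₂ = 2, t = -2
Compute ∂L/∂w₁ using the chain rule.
∂L/∂w₁ = 48

Forward pass:
z = w₁x = 1×2 = 2
h = ReLU(2) = 2
y = w₂h = 2×2 = 4

Backward pass:
∂L/∂y = 2(y - t) = 2(4 - -2) = 12
∂y/∂h = w₂ = 2
∂h/∂z = 1 (ReLU derivative)
∂z/∂w₁ = x = 2

∂L/∂w₁ = 12 × 2 × 1 × 2 = 48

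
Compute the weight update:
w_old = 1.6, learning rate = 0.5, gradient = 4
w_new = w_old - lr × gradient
w_new = -0.4

w_new = w - η·∂L/∂w = 1.6 - 0.5×(4) = 1.6 - (2) = -0.4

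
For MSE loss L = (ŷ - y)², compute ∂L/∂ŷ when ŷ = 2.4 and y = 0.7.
∂L/∂ŷ = 3.4

∂L/∂ŷ = 2(ŷ - y) = 2(2.4 - 0.7) = 2(1.7) = 3.4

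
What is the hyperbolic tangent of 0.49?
0.4542

tanh(0.49) = (e^(0.49) - e^(-0.49))/(e^(0.49) + e^(-0.49)) = 0.4542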